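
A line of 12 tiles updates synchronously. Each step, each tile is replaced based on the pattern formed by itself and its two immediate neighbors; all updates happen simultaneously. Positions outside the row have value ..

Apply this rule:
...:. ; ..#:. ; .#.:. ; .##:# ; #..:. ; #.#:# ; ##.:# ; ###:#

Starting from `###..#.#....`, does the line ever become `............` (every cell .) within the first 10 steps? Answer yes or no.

no

###...#.....
###.........
###.........  (fixed point — unchanged through step 10)
step 10 is ###........., still not uniform .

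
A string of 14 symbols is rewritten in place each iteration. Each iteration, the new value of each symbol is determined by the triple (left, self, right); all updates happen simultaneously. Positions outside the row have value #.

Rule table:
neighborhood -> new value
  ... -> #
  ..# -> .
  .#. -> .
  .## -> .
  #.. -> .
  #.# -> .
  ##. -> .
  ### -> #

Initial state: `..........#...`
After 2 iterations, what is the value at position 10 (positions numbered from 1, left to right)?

.########...#.
..######..#...
position 10 holds .

.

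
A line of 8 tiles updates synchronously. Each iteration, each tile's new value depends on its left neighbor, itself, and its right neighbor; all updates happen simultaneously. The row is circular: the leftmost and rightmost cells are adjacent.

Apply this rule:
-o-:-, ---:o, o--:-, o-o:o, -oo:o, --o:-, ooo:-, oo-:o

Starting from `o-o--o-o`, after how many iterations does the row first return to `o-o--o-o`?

4

iteration 1: oo----oo
iteration 2: -o-oo-o-
iteration 3: --oooo--
iteration 4: o-o--o-o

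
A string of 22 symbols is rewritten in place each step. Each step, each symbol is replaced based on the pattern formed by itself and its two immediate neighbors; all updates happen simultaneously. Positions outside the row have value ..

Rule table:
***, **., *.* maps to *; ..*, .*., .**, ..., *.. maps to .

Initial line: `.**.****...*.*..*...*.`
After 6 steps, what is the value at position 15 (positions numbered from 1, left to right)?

.

..**.***....*.........
...**.**..............
....**.*..............
.....**...............
......*...............
......................
position 15 holds .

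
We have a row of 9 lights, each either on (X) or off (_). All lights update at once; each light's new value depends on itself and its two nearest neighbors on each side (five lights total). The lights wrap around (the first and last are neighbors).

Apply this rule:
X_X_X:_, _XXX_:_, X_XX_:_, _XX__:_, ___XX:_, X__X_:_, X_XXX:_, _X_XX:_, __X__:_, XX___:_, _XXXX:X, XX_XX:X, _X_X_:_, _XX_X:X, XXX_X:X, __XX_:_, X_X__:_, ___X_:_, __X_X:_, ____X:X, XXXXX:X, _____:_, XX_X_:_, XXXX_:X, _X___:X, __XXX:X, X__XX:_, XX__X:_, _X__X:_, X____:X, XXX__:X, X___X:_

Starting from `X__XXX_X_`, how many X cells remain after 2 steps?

3

___X_X___
_X____XX_
count of X: 3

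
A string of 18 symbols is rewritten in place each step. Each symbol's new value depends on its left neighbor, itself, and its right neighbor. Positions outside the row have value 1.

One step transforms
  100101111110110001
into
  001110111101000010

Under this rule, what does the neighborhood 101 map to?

1

At position 4 the neighborhood is 101; the next row has 1 there.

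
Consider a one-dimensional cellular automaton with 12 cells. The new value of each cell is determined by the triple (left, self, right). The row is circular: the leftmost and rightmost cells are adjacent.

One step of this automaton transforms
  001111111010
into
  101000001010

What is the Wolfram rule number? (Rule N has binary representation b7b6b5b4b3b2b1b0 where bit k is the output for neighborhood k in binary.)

position 3: 111 → 0  (bit 7 = 0)
position 8: 110 → 1  (bit 6 = 1)
position 9: 101 → 0  (bit 5 = 0)
position 11: 100 → 0  (bit 4 = 0)
position 2: 011 → 1  (bit 3 = 1)
position 10: 010 → 1  (bit 2 = 1)
position 1: 001 → 0  (bit 1 = 0)
position 0: 000 → 1  (bit 0 = 1)
bits b7..b0 = 01001101 = 77

77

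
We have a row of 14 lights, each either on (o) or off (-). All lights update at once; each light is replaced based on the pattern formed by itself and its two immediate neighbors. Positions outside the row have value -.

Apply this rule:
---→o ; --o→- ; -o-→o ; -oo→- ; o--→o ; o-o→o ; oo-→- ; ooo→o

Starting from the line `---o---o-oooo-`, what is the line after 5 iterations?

oo-ooo-oo-oo-o
--o-o-o--o--oo
o-oooooo-oo---
oo-oooo-o--ooo
--o-oo-ooo--o-

--o-oo-ooo--o-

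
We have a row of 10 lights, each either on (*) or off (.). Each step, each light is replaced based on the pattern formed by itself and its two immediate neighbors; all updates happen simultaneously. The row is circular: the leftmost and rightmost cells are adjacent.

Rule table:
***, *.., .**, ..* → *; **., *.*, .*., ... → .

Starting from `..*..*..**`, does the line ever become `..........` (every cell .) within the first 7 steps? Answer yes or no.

step 1: **.**.***.
step 2: *..*..**..
step 3: .**.***.**
step 4: .*..**..*.
step 5: *.***.**.*
step 6: ..**..*..*
step 7: ***.**.**.
step 7 is ***.**.**., still not uniform .

no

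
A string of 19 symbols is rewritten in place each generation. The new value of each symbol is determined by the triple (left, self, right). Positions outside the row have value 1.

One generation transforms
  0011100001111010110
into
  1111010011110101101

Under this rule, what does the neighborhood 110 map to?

0

At position 4 the neighborhood is 110; the next row has 0 there.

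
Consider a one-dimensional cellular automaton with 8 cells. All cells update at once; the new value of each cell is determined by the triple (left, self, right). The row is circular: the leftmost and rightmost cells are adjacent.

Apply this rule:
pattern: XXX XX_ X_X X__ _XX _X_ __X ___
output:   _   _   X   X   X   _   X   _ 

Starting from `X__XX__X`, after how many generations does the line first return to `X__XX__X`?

8

generation 1: _XXX_XXX
generation 2: XX__XX__
generation 3: X_XXX_XX
generation 4: _XX__XX_
generation 5: XX_XXX_X
generation 6: __XX__XX
generation 7: XXX_XXX_
generation 8: X__XX__X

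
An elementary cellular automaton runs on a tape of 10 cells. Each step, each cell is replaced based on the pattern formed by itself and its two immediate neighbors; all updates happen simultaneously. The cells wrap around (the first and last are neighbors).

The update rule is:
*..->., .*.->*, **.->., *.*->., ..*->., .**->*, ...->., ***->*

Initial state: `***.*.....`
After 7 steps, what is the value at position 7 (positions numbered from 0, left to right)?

**..*.....
*...*.....
*...*.....  (fixed point — unchanged through step 7)
position 7 holds .

.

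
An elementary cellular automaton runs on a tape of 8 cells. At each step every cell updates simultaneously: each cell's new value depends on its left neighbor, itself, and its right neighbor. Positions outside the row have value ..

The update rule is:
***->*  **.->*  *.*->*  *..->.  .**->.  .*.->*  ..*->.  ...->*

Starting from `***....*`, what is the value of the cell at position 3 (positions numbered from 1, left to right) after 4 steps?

.

step 1: .**.**.*
step 2: ..**.***
step 3: *..**.**
step 4: *...**.*
position 3 holds .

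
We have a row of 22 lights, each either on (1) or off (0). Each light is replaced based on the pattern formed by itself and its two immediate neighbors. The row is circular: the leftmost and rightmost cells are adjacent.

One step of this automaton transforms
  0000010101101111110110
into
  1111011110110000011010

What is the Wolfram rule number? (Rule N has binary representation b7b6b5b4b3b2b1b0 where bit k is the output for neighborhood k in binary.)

101

position 13: 111 → 0  (bit 7 = 0)
position 10: 110 → 1  (bit 6 = 1)
position 6: 101 → 1  (bit 5 = 1)
position 21: 100 → 0  (bit 4 = 0)
position 9: 011 → 0  (bit 3 = 0)
position 5: 010 → 1  (bit 2 = 1)
position 4: 001 → 0  (bit 1 = 0)
position 0: 000 → 1  (bit 0 = 1)
bits b7..b0 = 01100101 = 101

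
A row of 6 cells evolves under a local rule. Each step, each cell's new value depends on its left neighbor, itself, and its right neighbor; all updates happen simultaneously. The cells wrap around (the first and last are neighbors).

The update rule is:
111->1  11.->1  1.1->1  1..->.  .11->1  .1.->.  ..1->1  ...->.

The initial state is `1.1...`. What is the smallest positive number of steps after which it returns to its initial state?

.1...1
1...1.
...1.1
..1.1.
.1.1..
1.1...

6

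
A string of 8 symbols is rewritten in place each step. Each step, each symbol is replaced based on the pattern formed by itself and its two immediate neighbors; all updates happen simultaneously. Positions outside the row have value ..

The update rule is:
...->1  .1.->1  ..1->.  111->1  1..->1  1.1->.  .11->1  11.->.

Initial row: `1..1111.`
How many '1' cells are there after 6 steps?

11.111.1
1..11..1
11.1.1.1
1..1.1.1
11.1.1.1  (repeats step 3; period 2)
step 6: 1..1.1.1
count of 1: 4

4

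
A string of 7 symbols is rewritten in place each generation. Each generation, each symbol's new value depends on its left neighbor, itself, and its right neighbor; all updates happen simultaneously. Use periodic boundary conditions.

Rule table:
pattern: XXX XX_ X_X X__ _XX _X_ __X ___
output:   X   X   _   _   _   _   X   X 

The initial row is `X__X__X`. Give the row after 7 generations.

X__X__X

X_X__X_
____X__
XXXX__X
XXXX_X_
_XXX___
X_XX_XX
X__X__X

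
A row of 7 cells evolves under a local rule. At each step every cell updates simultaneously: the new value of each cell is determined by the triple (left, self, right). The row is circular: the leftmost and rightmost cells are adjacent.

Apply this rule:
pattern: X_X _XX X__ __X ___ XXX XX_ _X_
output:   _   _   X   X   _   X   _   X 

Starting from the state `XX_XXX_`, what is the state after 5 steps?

step 1: ____X__
step 2: ___XXX_
step 3: __X_X_X
step 4: XXX_X_X
step 5: XX__X__

XX__X__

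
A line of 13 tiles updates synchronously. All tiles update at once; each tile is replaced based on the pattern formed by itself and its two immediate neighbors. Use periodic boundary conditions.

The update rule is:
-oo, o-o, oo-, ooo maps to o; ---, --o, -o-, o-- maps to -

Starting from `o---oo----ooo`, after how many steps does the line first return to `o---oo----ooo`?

o---oo----ooo

1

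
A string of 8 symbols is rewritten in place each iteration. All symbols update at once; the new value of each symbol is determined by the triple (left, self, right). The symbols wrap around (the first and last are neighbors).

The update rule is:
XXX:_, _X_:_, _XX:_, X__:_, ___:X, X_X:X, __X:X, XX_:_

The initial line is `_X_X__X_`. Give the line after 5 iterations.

X_X__X__
_X__X__X
X__X__X_
__X__X_X
_X__X_X_

_X__X_X_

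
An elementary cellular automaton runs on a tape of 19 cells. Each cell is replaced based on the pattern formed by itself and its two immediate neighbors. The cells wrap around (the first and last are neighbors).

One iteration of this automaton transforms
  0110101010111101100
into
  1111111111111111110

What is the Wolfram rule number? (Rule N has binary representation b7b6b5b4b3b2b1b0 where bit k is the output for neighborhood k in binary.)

position 11: 111 → 1  (bit 7 = 1)
position 2: 110 → 1  (bit 6 = 1)
position 3: 101 → 1  (bit 5 = 1)
position 17: 100 → 1  (bit 4 = 1)
position 1: 011 → 1  (bit 3 = 1)
position 4: 010 → 1  (bit 2 = 1)
position 0: 001 → 1  (bit 1 = 1)
position 18: 000 → 0  (bit 0 = 0)
bits b7..b0 = 11111110 = 254

254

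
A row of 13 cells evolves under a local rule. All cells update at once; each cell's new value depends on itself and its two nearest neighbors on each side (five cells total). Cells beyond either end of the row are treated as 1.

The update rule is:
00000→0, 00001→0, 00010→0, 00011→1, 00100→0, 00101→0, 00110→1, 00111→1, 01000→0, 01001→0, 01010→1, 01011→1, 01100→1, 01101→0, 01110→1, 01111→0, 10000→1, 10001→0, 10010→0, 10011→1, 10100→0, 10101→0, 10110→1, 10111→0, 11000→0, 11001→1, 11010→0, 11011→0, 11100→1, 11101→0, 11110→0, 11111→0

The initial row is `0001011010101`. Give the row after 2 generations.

0000110001010
0101110000101

0101110000101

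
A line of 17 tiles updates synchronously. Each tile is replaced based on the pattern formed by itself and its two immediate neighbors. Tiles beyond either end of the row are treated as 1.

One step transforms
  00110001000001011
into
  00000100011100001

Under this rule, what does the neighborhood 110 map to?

At position 3 the neighborhood is 110; the next row has 0 there.

0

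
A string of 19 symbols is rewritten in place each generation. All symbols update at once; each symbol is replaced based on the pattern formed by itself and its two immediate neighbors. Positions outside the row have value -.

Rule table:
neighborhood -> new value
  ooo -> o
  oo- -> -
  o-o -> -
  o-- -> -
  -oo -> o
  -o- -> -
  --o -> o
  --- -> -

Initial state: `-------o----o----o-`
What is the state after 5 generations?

------o----o----o--
-----o----o----o---
----o----o----o----
---o----o----o-----
--o----o----o------

--o----o----o------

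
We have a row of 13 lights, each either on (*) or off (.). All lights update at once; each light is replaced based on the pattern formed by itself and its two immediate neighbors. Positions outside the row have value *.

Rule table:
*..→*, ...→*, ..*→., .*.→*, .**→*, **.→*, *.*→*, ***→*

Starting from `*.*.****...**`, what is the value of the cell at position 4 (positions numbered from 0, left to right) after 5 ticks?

*

tick 1: **********.**
tick 2: *************
tick 3: *************  (fixed point — unchanged through tick 5)
position 4 holds *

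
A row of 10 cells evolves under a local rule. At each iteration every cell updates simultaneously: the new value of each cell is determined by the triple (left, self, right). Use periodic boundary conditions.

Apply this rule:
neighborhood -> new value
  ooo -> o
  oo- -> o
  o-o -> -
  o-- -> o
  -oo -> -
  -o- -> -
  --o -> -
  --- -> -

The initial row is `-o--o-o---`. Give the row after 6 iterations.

--o----o--

--o----o--
---o----o-
----o----o
o----o----
-o----o---
--o----o--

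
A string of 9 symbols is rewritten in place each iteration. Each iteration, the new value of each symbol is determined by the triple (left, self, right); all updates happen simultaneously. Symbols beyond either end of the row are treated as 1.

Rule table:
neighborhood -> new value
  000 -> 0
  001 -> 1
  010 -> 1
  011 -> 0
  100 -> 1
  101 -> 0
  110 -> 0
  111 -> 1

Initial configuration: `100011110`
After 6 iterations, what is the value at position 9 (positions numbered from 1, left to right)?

iteration 1: 010101100
iteration 2: 010100011
iteration 3: 010110101
iteration 4: 010000100
iteration 5: 011001111
iteration 6: 000110111
position 9 holds 1

1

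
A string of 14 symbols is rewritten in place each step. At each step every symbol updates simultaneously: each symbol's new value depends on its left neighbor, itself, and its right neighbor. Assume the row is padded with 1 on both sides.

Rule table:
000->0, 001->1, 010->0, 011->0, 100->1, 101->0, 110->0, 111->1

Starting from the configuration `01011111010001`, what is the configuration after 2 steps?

10010101010000

00001110001010
10010101010000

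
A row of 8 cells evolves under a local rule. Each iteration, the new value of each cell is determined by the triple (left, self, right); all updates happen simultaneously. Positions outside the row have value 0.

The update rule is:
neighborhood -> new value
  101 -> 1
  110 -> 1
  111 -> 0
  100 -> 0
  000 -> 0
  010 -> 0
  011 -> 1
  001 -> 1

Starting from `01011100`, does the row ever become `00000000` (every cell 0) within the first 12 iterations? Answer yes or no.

10110100
01111000
11001000
11010000
11100000
10100000
01000000
10000000
00000000
all cells are 0 at iteration 9

yes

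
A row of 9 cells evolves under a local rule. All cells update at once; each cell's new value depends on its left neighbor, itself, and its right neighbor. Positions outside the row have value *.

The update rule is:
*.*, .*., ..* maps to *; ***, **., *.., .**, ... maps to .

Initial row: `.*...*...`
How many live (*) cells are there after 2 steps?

step 1: **..**..*
step 2: ...*...*.
count of *: 2

2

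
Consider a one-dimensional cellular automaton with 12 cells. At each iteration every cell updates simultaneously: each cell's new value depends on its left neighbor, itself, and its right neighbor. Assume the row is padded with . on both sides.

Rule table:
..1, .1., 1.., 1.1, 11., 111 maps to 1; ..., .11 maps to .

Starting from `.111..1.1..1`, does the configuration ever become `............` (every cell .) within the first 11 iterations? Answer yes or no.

no

iteration 1: 1.1111111111
iteration 2: 11.111111111
iteration 3: .11.11111111
iteration 4: 1.11.1111111
iteration 5: 11.11.111111
iteration 6: .11.11.11111
iteration 7: 1.11.11.1111
iteration 8: 11.11.11.111
iteration 9: .11.11.11.11
iteration 10: 1.11.11.11.1
iteration 11: 11.11.11.111
iteration 11 is 11.11.11.111, still not uniform .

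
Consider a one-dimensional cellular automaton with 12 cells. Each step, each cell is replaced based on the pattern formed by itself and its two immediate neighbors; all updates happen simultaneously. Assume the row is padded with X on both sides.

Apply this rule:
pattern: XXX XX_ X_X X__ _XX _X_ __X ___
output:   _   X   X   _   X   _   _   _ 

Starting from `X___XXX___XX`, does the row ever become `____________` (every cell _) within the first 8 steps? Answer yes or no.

no

step 1: X___X_X___X_
step 2: X____X_____X
step 3: X__________X
step 4: X__________X  (fixed point — unchanged through step 8)
step 8 is X__________X, still not uniform _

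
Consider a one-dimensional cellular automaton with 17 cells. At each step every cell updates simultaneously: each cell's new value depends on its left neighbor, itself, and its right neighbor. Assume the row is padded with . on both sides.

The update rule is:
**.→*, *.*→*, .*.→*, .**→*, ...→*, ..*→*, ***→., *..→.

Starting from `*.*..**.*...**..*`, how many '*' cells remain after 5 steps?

***.*****.****.**
*.***...***..****
***.*.***.*.**..*
*.*****.******.**
***...***....****
count of *: 10

10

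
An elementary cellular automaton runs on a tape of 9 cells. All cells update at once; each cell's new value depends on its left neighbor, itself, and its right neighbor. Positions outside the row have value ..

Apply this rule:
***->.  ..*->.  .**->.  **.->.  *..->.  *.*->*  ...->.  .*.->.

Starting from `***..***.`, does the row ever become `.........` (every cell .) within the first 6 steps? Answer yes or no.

step 1: .........
all cells are . at step 1

yes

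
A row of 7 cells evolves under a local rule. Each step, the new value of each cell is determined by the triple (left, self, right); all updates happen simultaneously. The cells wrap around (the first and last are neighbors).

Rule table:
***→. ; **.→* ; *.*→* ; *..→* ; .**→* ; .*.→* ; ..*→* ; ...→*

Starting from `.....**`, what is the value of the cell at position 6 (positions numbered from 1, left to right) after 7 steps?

*

*******
.......
*******  (repeats step 1; period 2)
step 7: *******
position 6 holds *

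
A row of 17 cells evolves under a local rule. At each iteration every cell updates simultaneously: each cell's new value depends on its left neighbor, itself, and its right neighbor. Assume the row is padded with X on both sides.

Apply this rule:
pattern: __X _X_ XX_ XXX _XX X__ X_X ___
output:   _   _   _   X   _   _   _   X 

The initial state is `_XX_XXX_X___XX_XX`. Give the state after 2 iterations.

_____X____X_____X
_XXX___XX___XXX__

_XXX___XX___XXX__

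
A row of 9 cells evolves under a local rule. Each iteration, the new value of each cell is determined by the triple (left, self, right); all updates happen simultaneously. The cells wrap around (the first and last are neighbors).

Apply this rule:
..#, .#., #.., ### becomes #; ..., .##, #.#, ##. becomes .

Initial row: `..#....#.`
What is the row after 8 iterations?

.###..###
..#.##.#.
.##....##
...#..#..
..######.
.#.####.#
.#..##..#
.###..###

.###..###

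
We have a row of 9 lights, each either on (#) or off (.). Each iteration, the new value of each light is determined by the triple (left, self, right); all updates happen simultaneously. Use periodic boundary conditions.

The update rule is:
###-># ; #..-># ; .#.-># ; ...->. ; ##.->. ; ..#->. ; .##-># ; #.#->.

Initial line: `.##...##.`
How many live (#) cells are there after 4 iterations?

5

iteration 1: .#.#..#.#
iteration 2: .#.##.#.#
iteration 3: .#.#..#.#  (repeats iteration 1; period 2)
iteration 4: .#.##.#.#
count of #: 5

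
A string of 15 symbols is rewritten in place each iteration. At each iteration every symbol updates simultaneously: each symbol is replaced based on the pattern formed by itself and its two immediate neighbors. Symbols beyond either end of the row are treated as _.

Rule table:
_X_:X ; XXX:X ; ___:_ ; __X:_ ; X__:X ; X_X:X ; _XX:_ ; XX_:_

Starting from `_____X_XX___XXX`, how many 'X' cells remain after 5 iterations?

3

iteration 1: _____XX__X___X_
iteration 2: _______X_XX__XX
iteration 3: _______XX__X___
iteration 4: _________X_XX__
iteration 5: _________XX__X_
count of X: 3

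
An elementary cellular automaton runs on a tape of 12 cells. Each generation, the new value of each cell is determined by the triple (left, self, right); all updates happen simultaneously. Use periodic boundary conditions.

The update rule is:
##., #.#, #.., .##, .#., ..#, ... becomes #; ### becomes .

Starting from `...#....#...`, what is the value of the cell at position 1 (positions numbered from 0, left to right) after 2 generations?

generation 1: ############
generation 2: ............
position 1 holds .

.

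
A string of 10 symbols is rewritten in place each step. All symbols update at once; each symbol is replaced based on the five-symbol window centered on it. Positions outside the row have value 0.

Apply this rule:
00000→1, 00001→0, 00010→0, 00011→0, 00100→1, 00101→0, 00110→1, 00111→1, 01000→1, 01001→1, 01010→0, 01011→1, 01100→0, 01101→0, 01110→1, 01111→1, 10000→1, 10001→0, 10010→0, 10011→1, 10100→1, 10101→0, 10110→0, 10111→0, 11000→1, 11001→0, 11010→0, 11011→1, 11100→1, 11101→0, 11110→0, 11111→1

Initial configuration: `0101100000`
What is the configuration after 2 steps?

0011111101

0010011111
0011111101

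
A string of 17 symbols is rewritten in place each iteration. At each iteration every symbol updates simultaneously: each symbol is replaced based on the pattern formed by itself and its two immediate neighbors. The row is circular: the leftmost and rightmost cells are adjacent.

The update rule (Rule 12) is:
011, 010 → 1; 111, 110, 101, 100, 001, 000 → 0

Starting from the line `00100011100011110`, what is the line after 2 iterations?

00100010000010000
00100010000010000

00100010000010000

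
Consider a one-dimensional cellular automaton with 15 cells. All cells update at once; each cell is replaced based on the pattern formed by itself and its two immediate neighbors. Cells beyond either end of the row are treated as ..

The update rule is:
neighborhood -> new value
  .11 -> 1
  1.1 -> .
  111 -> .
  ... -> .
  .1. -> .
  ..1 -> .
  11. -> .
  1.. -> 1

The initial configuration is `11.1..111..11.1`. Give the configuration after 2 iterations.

iteration 1: 1...1.1..1.1...
iteration 2: .1.....1....1..

.1.....1....1..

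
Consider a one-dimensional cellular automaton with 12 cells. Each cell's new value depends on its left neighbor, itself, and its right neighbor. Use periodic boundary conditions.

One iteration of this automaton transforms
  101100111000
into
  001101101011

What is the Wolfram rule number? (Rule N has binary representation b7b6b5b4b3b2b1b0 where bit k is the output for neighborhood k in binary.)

position 7: 111 → 0  (bit 7 = 0)
position 3: 110 → 1  (bit 6 = 1)
position 1: 101 → 0  (bit 5 = 0)
position 4: 100 → 0  (bit 4 = 0)
position 2: 011 → 1  (bit 3 = 1)
position 0: 010 → 0  (bit 2 = 0)
position 5: 001 → 1  (bit 1 = 1)
position 10: 000 → 1  (bit 0 = 1)
bits b7..b0 = 01001011 = 75

75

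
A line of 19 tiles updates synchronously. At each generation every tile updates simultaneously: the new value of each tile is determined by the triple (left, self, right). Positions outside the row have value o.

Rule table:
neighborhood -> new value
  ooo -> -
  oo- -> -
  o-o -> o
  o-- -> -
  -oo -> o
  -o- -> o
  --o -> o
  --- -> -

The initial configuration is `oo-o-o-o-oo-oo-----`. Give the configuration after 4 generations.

--oooooooo-oo-----o
-oo-------oo-----oo
oo-------oo-----oo-
--------oo-----oo-o

--------oo-----oo-o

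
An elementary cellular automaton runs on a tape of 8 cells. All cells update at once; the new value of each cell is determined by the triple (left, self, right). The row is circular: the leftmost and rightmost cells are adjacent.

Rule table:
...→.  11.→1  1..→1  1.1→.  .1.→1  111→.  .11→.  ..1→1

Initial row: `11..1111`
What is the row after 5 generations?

.111....
1..11...
111.11.1
..1..1..
.111111.

.111111.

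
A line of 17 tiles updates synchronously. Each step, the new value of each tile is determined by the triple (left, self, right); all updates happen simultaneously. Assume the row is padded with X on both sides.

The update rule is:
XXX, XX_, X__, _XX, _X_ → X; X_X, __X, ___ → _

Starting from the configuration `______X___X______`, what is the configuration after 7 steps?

X_____XX__XX_____
XX____XXX_XXX____
XXX___XXX_XXXX___
XXXX__XXX_XXXXX__
XXXXX_XXX_XXXXXX_
XXXXX_XXX_XXXXXX_  (fixed point — unchanged through step 7)

XXXXX_XXX_XXXXXX_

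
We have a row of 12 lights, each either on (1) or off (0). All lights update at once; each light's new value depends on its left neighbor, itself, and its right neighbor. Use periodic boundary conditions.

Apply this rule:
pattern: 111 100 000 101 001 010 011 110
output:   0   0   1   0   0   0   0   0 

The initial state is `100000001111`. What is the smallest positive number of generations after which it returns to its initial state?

001111100000
100000001111

2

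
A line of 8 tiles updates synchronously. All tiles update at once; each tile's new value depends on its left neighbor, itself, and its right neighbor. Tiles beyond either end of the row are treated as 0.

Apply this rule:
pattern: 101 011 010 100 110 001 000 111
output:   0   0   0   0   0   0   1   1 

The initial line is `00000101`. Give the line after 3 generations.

11110000
01100111
00000010

00000010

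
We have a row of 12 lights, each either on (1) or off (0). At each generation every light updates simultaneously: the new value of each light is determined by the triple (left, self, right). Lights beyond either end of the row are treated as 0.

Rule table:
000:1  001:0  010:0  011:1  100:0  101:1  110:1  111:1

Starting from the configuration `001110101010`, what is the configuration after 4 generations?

101111010100
011111101001
011111110000
011111110111

011111110111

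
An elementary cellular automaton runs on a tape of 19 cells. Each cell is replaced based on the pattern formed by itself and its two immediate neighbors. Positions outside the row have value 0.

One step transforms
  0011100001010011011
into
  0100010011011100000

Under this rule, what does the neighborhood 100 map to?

1

At position 5 the neighborhood is 100; the next row has 1 there.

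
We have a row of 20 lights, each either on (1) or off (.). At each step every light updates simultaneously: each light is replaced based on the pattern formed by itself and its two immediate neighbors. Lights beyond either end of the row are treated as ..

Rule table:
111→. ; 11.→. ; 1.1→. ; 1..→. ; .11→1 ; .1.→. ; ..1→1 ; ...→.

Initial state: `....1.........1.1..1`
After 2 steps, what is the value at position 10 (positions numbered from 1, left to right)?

.

...1.........1....1.
..1.........1....1..
position 10 holds .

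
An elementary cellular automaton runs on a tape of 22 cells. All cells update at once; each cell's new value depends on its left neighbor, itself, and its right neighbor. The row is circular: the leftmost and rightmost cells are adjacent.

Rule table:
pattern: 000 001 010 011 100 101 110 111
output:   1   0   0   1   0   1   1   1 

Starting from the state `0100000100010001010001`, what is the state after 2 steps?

1001110001000100100100
0001110100010000000000

0001110100010000000000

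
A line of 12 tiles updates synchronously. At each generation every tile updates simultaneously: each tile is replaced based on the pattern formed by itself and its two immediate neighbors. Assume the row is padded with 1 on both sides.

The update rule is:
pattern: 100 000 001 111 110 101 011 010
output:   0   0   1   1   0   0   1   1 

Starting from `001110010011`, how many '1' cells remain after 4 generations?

8

generation 1: 011100110111
generation 2: 011001100111
generation 3: 010011001111
generation 4: 010110011111
count of 1: 8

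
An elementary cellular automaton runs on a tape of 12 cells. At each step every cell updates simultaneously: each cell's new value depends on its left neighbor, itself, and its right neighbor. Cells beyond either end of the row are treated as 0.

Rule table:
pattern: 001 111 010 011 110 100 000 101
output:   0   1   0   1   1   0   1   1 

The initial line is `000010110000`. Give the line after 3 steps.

111001111111

111001110111
111001111111
111001111111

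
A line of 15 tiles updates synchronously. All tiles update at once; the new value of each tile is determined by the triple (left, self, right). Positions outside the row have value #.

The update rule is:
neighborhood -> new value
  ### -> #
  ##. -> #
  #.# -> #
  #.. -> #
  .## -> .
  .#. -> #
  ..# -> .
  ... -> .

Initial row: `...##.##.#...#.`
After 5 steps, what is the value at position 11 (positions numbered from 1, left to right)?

.

#...##.####..##
##...##.####..#
###...##.####..
####...##.####.
#####...##.####
position 11 holds .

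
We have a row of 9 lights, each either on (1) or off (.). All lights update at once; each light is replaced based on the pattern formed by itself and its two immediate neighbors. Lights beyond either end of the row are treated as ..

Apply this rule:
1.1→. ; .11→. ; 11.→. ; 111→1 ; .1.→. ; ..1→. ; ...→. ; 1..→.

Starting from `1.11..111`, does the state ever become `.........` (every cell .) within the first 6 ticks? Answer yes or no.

.......1.
.........
all cells are . at tick 2

yes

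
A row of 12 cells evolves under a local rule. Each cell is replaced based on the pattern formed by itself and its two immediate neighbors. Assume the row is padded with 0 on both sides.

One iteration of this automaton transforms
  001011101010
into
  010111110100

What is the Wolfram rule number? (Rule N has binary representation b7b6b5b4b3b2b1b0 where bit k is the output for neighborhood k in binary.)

position 5: 111 → 1  (bit 7 = 1)
position 6: 110 → 1  (bit 6 = 1)
position 3: 101 → 1  (bit 5 = 1)
position 11: 100 → 0  (bit 4 = 0)
position 4: 011 → 1  (bit 3 = 1)
position 2: 010 → 0  (bit 2 = 0)
position 1: 001 → 1  (bit 1 = 1)
position 0: 000 → 0  (bit 0 = 0)
bits b7..b0 = 11101010 = 234

234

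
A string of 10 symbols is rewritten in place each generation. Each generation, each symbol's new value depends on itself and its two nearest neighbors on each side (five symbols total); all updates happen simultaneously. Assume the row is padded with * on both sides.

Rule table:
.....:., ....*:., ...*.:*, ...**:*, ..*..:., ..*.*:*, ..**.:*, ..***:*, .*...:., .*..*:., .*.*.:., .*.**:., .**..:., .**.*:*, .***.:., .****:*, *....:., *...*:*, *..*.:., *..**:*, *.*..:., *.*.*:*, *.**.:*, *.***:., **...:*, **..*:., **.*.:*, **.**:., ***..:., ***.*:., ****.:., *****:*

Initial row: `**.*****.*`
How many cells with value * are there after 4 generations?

6

generation 1: ....**....
generation 2: *..**.*..*
generation 3: ..****..**
generation 4: .***...***
count of *: 6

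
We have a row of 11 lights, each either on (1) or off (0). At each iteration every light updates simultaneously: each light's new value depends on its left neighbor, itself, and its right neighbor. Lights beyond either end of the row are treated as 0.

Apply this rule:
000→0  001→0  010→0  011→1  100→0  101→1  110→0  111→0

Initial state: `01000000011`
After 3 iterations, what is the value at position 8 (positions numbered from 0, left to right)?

0

iteration 1: 00000000010
iteration 2: 00000000000
iteration 3: 00000000000
position 8 holds 0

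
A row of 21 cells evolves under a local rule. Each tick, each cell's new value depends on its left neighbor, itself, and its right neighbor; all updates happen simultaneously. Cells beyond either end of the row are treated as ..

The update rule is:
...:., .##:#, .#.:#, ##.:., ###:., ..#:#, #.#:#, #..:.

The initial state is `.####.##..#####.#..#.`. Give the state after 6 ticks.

#...##....##.##......

##...##..##....##.##.
#...##..##....##.##..
#..##..##....##.##...
#.##..##....##.##....
###..##....##.##.....
#...##....##.##......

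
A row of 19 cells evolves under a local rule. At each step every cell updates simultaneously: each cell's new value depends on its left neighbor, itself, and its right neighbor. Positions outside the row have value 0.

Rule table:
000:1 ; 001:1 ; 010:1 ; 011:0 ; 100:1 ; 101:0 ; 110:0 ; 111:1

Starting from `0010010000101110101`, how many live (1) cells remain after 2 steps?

1111111111100100101
0111111111011111101
count of 1: 16

16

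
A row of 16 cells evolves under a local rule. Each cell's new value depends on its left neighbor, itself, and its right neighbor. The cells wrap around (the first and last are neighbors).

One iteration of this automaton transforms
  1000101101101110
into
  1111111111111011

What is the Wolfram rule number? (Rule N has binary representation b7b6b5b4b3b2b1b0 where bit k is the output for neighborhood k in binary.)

position 13: 111 → 0  (bit 7 = 0)
position 7: 110 → 1  (bit 6 = 1)
position 5: 101 → 1  (bit 5 = 1)
position 1: 100 → 1  (bit 4 = 1)
position 6: 011 → 1  (bit 3 = 1)
position 0: 010 → 1  (bit 2 = 1)
position 3: 001 → 1  (bit 1 = 1)
position 2: 000 → 1  (bit 0 = 1)
bits b7..b0 = 01111111 = 127

127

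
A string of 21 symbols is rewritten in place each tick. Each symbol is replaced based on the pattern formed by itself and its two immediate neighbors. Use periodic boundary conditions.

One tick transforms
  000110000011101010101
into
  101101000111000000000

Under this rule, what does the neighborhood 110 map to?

At position 4 the neighborhood is 110; the next row has 0 there.

0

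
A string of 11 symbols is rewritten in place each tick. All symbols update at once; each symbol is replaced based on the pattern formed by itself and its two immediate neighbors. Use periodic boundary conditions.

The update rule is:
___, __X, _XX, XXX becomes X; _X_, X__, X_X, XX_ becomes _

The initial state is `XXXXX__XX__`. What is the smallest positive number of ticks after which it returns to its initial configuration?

11

tick 1: XXXX__XX__X
tick 2: XXX__XX__XX
tick 3: XX__XX__XXX
tick 4: X__XX__XXXX
tick 5: __XX__XXXXX
tick 6: _XX__XXXXX_
tick 7: XX__XXXXX__
tick 8: X__XXXXX__X
tick 9: __XXXXX__XX
tick 10: _XXXXX__XX_
tick 11: XXXXX__XX__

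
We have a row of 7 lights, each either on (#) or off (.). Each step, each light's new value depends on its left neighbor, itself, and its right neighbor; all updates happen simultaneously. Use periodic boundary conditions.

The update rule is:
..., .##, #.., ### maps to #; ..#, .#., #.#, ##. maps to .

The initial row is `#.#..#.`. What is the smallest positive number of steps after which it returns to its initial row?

7

...#...
##..###
#.#.###
....###
###.##.
##..#..
#.#..#.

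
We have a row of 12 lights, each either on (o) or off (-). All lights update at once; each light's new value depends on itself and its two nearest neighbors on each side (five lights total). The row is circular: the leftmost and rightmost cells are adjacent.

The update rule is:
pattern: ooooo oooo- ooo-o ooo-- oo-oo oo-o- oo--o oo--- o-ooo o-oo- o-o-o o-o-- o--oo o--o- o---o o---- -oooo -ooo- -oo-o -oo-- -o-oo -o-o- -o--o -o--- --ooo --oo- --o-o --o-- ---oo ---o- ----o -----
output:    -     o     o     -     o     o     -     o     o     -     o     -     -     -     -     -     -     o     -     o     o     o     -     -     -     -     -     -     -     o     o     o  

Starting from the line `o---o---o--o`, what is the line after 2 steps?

step 1: oo-o---o----
step 2: --o---o---o-

--o---o---o-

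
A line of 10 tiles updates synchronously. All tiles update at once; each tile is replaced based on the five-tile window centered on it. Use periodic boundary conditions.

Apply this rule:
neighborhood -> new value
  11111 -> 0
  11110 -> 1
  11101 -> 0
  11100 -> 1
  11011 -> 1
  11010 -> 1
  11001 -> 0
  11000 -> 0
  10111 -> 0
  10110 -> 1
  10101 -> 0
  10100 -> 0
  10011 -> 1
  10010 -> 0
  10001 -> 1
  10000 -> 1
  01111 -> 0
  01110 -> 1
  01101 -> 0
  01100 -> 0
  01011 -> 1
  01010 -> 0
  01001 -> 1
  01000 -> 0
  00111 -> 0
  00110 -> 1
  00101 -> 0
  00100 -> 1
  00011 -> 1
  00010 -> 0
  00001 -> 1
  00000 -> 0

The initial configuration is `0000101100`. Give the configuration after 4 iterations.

0010011001
1011110001
0100110111
1011101010

1011101010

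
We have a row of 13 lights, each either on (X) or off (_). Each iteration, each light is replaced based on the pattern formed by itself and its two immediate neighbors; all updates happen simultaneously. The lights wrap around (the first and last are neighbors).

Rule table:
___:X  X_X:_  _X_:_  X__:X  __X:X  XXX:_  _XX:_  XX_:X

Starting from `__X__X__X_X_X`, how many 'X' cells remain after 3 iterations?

XX_XX_XX_____
_X__X__XXXXXX
__XX_XX_____X
count of X: 5

5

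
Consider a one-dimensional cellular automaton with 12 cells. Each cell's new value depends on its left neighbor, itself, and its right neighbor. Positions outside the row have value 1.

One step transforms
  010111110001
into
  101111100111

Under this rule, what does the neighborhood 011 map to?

1

At position 3 the neighborhood is 011; the next row has 1 there.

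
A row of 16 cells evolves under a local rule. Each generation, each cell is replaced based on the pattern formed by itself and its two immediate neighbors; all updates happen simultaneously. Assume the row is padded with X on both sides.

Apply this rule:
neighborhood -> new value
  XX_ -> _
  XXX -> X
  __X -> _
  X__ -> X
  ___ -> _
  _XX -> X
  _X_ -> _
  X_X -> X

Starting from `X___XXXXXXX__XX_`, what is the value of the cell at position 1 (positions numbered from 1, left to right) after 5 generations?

_X__XXXXXX_X_X_X
X_X_XXXXX_X_X_XX
_X_XXXXX_X_X_XXX
X_XXXXX_X_X_XXXX
_XXXXX_X_X_XXXXX
position 1 holds _

_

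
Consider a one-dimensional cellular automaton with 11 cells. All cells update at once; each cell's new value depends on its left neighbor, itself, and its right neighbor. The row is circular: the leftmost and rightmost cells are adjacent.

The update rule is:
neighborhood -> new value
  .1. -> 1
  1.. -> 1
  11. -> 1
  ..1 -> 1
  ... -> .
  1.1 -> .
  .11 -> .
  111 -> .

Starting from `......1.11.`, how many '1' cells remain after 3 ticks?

5

.....11..11
1...1.111.1
11.11...1..
count of 1: 5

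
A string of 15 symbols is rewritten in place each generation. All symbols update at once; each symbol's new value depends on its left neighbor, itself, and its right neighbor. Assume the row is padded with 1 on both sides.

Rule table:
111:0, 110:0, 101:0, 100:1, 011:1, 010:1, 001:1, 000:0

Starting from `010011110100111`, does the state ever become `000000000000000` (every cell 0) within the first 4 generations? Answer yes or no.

generation 1: 011110000111100
generation 2: 010001001100011
generation 3: 011011111010110
generation 4: 010010000010100
generation 4 is 010010000010100, still not uniform 0

no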